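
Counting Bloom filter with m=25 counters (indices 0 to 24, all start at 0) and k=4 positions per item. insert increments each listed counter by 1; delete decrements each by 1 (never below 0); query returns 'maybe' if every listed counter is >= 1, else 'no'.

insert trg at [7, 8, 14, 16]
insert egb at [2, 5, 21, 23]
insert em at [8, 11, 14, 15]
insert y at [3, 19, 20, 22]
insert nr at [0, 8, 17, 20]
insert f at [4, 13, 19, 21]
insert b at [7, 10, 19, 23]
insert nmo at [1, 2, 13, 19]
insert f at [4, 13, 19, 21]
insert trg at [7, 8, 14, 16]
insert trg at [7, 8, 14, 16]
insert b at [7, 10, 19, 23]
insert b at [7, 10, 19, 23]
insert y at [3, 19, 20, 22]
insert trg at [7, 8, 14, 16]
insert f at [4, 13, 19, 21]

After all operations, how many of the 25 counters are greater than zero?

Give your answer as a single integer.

Answer: 20

Derivation:
Step 1: insert trg at [7, 8, 14, 16] -> counters=[0,0,0,0,0,0,0,1,1,0,0,0,0,0,1,0,1,0,0,0,0,0,0,0,0]
Step 2: insert egb at [2, 5, 21, 23] -> counters=[0,0,1,0,0,1,0,1,1,0,0,0,0,0,1,0,1,0,0,0,0,1,0,1,0]
Step 3: insert em at [8, 11, 14, 15] -> counters=[0,0,1,0,0,1,0,1,2,0,0,1,0,0,2,1,1,0,0,0,0,1,0,1,0]
Step 4: insert y at [3, 19, 20, 22] -> counters=[0,0,1,1,0,1,0,1,2,0,0,1,0,0,2,1,1,0,0,1,1,1,1,1,0]
Step 5: insert nr at [0, 8, 17, 20] -> counters=[1,0,1,1,0,1,0,1,3,0,0,1,0,0,2,1,1,1,0,1,2,1,1,1,0]
Step 6: insert f at [4, 13, 19, 21] -> counters=[1,0,1,1,1,1,0,1,3,0,0,1,0,1,2,1,1,1,0,2,2,2,1,1,0]
Step 7: insert b at [7, 10, 19, 23] -> counters=[1,0,1,1,1,1,0,2,3,0,1,1,0,1,2,1,1,1,0,3,2,2,1,2,0]
Step 8: insert nmo at [1, 2, 13, 19] -> counters=[1,1,2,1,1,1,0,2,3,0,1,1,0,2,2,1,1,1,0,4,2,2,1,2,0]
Step 9: insert f at [4, 13, 19, 21] -> counters=[1,1,2,1,2,1,0,2,3,0,1,1,0,3,2,1,1,1,0,5,2,3,1,2,0]
Step 10: insert trg at [7, 8, 14, 16] -> counters=[1,1,2,1,2,1,0,3,4,0,1,1,0,3,3,1,2,1,0,5,2,3,1,2,0]
Step 11: insert trg at [7, 8, 14, 16] -> counters=[1,1,2,1,2,1,0,4,5,0,1,1,0,3,4,1,3,1,0,5,2,3,1,2,0]
Step 12: insert b at [7, 10, 19, 23] -> counters=[1,1,2,1,2,1,0,5,5,0,2,1,0,3,4,1,3,1,0,6,2,3,1,3,0]
Step 13: insert b at [7, 10, 19, 23] -> counters=[1,1,2,1,2,1,0,6,5,0,3,1,0,3,4,1,3,1,0,7,2,3,1,4,0]
Step 14: insert y at [3, 19, 20, 22] -> counters=[1,1,2,2,2,1,0,6,5,0,3,1,0,3,4,1,3,1,0,8,3,3,2,4,0]
Step 15: insert trg at [7, 8, 14, 16] -> counters=[1,1,2,2,2,1,0,7,6,0,3,1,0,3,5,1,4,1,0,8,3,3,2,4,0]
Step 16: insert f at [4, 13, 19, 21] -> counters=[1,1,2,2,3,1,0,7,6,0,3,1,0,4,5,1,4,1,0,9,3,4,2,4,0]
Final counters=[1,1,2,2,3,1,0,7,6,0,3,1,0,4,5,1,4,1,0,9,3,4,2,4,0] -> 20 nonzero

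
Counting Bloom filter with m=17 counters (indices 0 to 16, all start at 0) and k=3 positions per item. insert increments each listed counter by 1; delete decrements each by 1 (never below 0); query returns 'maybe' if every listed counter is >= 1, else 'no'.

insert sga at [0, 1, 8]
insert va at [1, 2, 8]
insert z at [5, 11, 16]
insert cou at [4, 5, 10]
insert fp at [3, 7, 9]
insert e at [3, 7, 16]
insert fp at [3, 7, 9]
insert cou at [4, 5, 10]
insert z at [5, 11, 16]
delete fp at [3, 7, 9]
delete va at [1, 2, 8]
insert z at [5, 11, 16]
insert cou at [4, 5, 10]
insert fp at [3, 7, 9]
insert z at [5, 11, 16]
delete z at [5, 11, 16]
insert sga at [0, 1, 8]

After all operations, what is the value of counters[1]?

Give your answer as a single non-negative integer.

Step 1: insert sga at [0, 1, 8] -> counters=[1,1,0,0,0,0,0,0,1,0,0,0,0,0,0,0,0]
Step 2: insert va at [1, 2, 8] -> counters=[1,2,1,0,0,0,0,0,2,0,0,0,0,0,0,0,0]
Step 3: insert z at [5, 11, 16] -> counters=[1,2,1,0,0,1,0,0,2,0,0,1,0,0,0,0,1]
Step 4: insert cou at [4, 5, 10] -> counters=[1,2,1,0,1,2,0,0,2,0,1,1,0,0,0,0,1]
Step 5: insert fp at [3, 7, 9] -> counters=[1,2,1,1,1,2,0,1,2,1,1,1,0,0,0,0,1]
Step 6: insert e at [3, 7, 16] -> counters=[1,2,1,2,1,2,0,2,2,1,1,1,0,0,0,0,2]
Step 7: insert fp at [3, 7, 9] -> counters=[1,2,1,3,1,2,0,3,2,2,1,1,0,0,0,0,2]
Step 8: insert cou at [4, 5, 10] -> counters=[1,2,1,3,2,3,0,3,2,2,2,1,0,0,0,0,2]
Step 9: insert z at [5, 11, 16] -> counters=[1,2,1,3,2,4,0,3,2,2,2,2,0,0,0,0,3]
Step 10: delete fp at [3, 7, 9] -> counters=[1,2,1,2,2,4,0,2,2,1,2,2,0,0,0,0,3]
Step 11: delete va at [1, 2, 8] -> counters=[1,1,0,2,2,4,0,2,1,1,2,2,0,0,0,0,3]
Step 12: insert z at [5, 11, 16] -> counters=[1,1,0,2,2,5,0,2,1,1,2,3,0,0,0,0,4]
Step 13: insert cou at [4, 5, 10] -> counters=[1,1,0,2,3,6,0,2,1,1,3,3,0,0,0,0,4]
Step 14: insert fp at [3, 7, 9] -> counters=[1,1,0,3,3,6,0,3,1,2,3,3,0,0,0,0,4]
Step 15: insert z at [5, 11, 16] -> counters=[1,1,0,3,3,7,0,3,1,2,3,4,0,0,0,0,5]
Step 16: delete z at [5, 11, 16] -> counters=[1,1,0,3,3,6,0,3,1,2,3,3,0,0,0,0,4]
Step 17: insert sga at [0, 1, 8] -> counters=[2,2,0,3,3,6,0,3,2,2,3,3,0,0,0,0,4]
Final counters=[2,2,0,3,3,6,0,3,2,2,3,3,0,0,0,0,4] -> counters[1]=2

Answer: 2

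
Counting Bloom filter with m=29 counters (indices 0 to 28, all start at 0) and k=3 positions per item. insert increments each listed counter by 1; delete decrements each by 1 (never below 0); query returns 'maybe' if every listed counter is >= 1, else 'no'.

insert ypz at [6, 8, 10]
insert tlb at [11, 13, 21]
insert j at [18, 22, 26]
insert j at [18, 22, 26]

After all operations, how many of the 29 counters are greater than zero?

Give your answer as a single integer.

Answer: 9

Derivation:
Step 1: insert ypz at [6, 8, 10] -> counters=[0,0,0,0,0,0,1,0,1,0,1,0,0,0,0,0,0,0,0,0,0,0,0,0,0,0,0,0,0]
Step 2: insert tlb at [11, 13, 21] -> counters=[0,0,0,0,0,0,1,0,1,0,1,1,0,1,0,0,0,0,0,0,0,1,0,0,0,0,0,0,0]
Step 3: insert j at [18, 22, 26] -> counters=[0,0,0,0,0,0,1,0,1,0,1,1,0,1,0,0,0,0,1,0,0,1,1,0,0,0,1,0,0]
Step 4: insert j at [18, 22, 26] -> counters=[0,0,0,0,0,0,1,0,1,0,1,1,0,1,0,0,0,0,2,0,0,1,2,0,0,0,2,0,0]
Final counters=[0,0,0,0,0,0,1,0,1,0,1,1,0,1,0,0,0,0,2,0,0,1,2,0,0,0,2,0,0] -> 9 nonzero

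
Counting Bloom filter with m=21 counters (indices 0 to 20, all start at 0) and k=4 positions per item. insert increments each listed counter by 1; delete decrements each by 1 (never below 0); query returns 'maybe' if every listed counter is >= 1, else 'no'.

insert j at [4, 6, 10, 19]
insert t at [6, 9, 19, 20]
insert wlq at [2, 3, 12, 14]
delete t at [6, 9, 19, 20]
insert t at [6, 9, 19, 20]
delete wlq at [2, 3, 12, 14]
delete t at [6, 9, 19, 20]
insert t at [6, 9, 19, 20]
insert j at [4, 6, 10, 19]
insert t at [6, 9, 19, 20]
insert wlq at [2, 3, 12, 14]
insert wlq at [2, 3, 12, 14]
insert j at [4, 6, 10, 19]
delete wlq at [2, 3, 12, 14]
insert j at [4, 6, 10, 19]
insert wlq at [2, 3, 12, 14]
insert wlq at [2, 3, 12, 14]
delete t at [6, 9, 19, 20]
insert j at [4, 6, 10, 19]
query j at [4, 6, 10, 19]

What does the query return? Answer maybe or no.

Answer: maybe

Derivation:
Step 1: insert j at [4, 6, 10, 19] -> counters=[0,0,0,0,1,0,1,0,0,0,1,0,0,0,0,0,0,0,0,1,0]
Step 2: insert t at [6, 9, 19, 20] -> counters=[0,0,0,0,1,0,2,0,0,1,1,0,0,0,0,0,0,0,0,2,1]
Step 3: insert wlq at [2, 3, 12, 14] -> counters=[0,0,1,1,1,0,2,0,0,1,1,0,1,0,1,0,0,0,0,2,1]
Step 4: delete t at [6, 9, 19, 20] -> counters=[0,0,1,1,1,0,1,0,0,0,1,0,1,0,1,0,0,0,0,1,0]
Step 5: insert t at [6, 9, 19, 20] -> counters=[0,0,1,1,1,0,2,0,0,1,1,0,1,0,1,0,0,0,0,2,1]
Step 6: delete wlq at [2, 3, 12, 14] -> counters=[0,0,0,0,1,0,2,0,0,1,1,0,0,0,0,0,0,0,0,2,1]
Step 7: delete t at [6, 9, 19, 20] -> counters=[0,0,0,0,1,0,1,0,0,0,1,0,0,0,0,0,0,0,0,1,0]
Step 8: insert t at [6, 9, 19, 20] -> counters=[0,0,0,0,1,0,2,0,0,1,1,0,0,0,0,0,0,0,0,2,1]
Step 9: insert j at [4, 6, 10, 19] -> counters=[0,0,0,0,2,0,3,0,0,1,2,0,0,0,0,0,0,0,0,3,1]
Step 10: insert t at [6, 9, 19, 20] -> counters=[0,0,0,0,2,0,4,0,0,2,2,0,0,0,0,0,0,0,0,4,2]
Step 11: insert wlq at [2, 3, 12, 14] -> counters=[0,0,1,1,2,0,4,0,0,2,2,0,1,0,1,0,0,0,0,4,2]
Step 12: insert wlq at [2, 3, 12, 14] -> counters=[0,0,2,2,2,0,4,0,0,2,2,0,2,0,2,0,0,0,0,4,2]
Step 13: insert j at [4, 6, 10, 19] -> counters=[0,0,2,2,3,0,5,0,0,2,3,0,2,0,2,0,0,0,0,5,2]
Step 14: delete wlq at [2, 3, 12, 14] -> counters=[0,0,1,1,3,0,5,0,0,2,3,0,1,0,1,0,0,0,0,5,2]
Step 15: insert j at [4, 6, 10, 19] -> counters=[0,0,1,1,4,0,6,0,0,2,4,0,1,0,1,0,0,0,0,6,2]
Step 16: insert wlq at [2, 3, 12, 14] -> counters=[0,0,2,2,4,0,6,0,0,2,4,0,2,0,2,0,0,0,0,6,2]
Step 17: insert wlq at [2, 3, 12, 14] -> counters=[0,0,3,3,4,0,6,0,0,2,4,0,3,0,3,0,0,0,0,6,2]
Step 18: delete t at [6, 9, 19, 20] -> counters=[0,0,3,3,4,0,5,0,0,1,4,0,3,0,3,0,0,0,0,5,1]
Step 19: insert j at [4, 6, 10, 19] -> counters=[0,0,3,3,5,0,6,0,0,1,5,0,3,0,3,0,0,0,0,6,1]
Query j: check counters[4]=5 counters[6]=6 counters[10]=5 counters[19]=6 -> maybe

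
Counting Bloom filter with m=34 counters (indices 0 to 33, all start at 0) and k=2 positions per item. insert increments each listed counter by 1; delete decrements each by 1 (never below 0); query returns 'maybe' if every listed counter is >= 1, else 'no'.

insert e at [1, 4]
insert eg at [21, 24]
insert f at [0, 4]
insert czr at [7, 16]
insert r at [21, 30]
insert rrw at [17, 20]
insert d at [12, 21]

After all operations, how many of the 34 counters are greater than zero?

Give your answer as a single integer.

Answer: 11

Derivation:
Step 1: insert e at [1, 4] -> counters=[0,1,0,0,1,0,0,0,0,0,0,0,0,0,0,0,0,0,0,0,0,0,0,0,0,0,0,0,0,0,0,0,0,0]
Step 2: insert eg at [21, 24] -> counters=[0,1,0,0,1,0,0,0,0,0,0,0,0,0,0,0,0,0,0,0,0,1,0,0,1,0,0,0,0,0,0,0,0,0]
Step 3: insert f at [0, 4] -> counters=[1,1,0,0,2,0,0,0,0,0,0,0,0,0,0,0,0,0,0,0,0,1,0,0,1,0,0,0,0,0,0,0,0,0]
Step 4: insert czr at [7, 16] -> counters=[1,1,0,0,2,0,0,1,0,0,0,0,0,0,0,0,1,0,0,0,0,1,0,0,1,0,0,0,0,0,0,0,0,0]
Step 5: insert r at [21, 30] -> counters=[1,1,0,0,2,0,0,1,0,0,0,0,0,0,0,0,1,0,0,0,0,2,0,0,1,0,0,0,0,0,1,0,0,0]
Step 6: insert rrw at [17, 20] -> counters=[1,1,0,0,2,0,0,1,0,0,0,0,0,0,0,0,1,1,0,0,1,2,0,0,1,0,0,0,0,0,1,0,0,0]
Step 7: insert d at [12, 21] -> counters=[1,1,0,0,2,0,0,1,0,0,0,0,1,0,0,0,1,1,0,0,1,3,0,0,1,0,0,0,0,0,1,0,0,0]
Final counters=[1,1,0,0,2,0,0,1,0,0,0,0,1,0,0,0,1,1,0,0,1,3,0,0,1,0,0,0,0,0,1,0,0,0] -> 11 nonzero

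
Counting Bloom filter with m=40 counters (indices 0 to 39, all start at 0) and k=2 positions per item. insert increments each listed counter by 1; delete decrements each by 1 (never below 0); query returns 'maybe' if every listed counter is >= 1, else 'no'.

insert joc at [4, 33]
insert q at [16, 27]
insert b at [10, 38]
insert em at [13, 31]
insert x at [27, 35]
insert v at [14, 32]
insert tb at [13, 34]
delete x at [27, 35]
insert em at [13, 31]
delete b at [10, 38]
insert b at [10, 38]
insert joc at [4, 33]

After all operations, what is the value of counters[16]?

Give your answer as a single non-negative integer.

Step 1: insert joc at [4, 33] -> counters=[0,0,0,0,1,0,0,0,0,0,0,0,0,0,0,0,0,0,0,0,0,0,0,0,0,0,0,0,0,0,0,0,0,1,0,0,0,0,0,0]
Step 2: insert q at [16, 27] -> counters=[0,0,0,0,1,0,0,0,0,0,0,0,0,0,0,0,1,0,0,0,0,0,0,0,0,0,0,1,0,0,0,0,0,1,0,0,0,0,0,0]
Step 3: insert b at [10, 38] -> counters=[0,0,0,0,1,0,0,0,0,0,1,0,0,0,0,0,1,0,0,0,0,0,0,0,0,0,0,1,0,0,0,0,0,1,0,0,0,0,1,0]
Step 4: insert em at [13, 31] -> counters=[0,0,0,0,1,0,0,0,0,0,1,0,0,1,0,0,1,0,0,0,0,0,0,0,0,0,0,1,0,0,0,1,0,1,0,0,0,0,1,0]
Step 5: insert x at [27, 35] -> counters=[0,0,0,0,1,0,0,0,0,0,1,0,0,1,0,0,1,0,0,0,0,0,0,0,0,0,0,2,0,0,0,1,0,1,0,1,0,0,1,0]
Step 6: insert v at [14, 32] -> counters=[0,0,0,0,1,0,0,0,0,0,1,0,0,1,1,0,1,0,0,0,0,0,0,0,0,0,0,2,0,0,0,1,1,1,0,1,0,0,1,0]
Step 7: insert tb at [13, 34] -> counters=[0,0,0,0,1,0,0,0,0,0,1,0,0,2,1,0,1,0,0,0,0,0,0,0,0,0,0,2,0,0,0,1,1,1,1,1,0,0,1,0]
Step 8: delete x at [27, 35] -> counters=[0,0,0,0,1,0,0,0,0,0,1,0,0,2,1,0,1,0,0,0,0,0,0,0,0,0,0,1,0,0,0,1,1,1,1,0,0,0,1,0]
Step 9: insert em at [13, 31] -> counters=[0,0,0,0,1,0,0,0,0,0,1,0,0,3,1,0,1,0,0,0,0,0,0,0,0,0,0,1,0,0,0,2,1,1,1,0,0,0,1,0]
Step 10: delete b at [10, 38] -> counters=[0,0,0,0,1,0,0,0,0,0,0,0,0,3,1,0,1,0,0,0,0,0,0,0,0,0,0,1,0,0,0,2,1,1,1,0,0,0,0,0]
Step 11: insert b at [10, 38] -> counters=[0,0,0,0,1,0,0,0,0,0,1,0,0,3,1,0,1,0,0,0,0,0,0,0,0,0,0,1,0,0,0,2,1,1,1,0,0,0,1,0]
Step 12: insert joc at [4, 33] -> counters=[0,0,0,0,2,0,0,0,0,0,1,0,0,3,1,0,1,0,0,0,0,0,0,0,0,0,0,1,0,0,0,2,1,2,1,0,0,0,1,0]
Final counters=[0,0,0,0,2,0,0,0,0,0,1,0,0,3,1,0,1,0,0,0,0,0,0,0,0,0,0,1,0,0,0,2,1,2,1,0,0,0,1,0] -> counters[16]=1

Answer: 1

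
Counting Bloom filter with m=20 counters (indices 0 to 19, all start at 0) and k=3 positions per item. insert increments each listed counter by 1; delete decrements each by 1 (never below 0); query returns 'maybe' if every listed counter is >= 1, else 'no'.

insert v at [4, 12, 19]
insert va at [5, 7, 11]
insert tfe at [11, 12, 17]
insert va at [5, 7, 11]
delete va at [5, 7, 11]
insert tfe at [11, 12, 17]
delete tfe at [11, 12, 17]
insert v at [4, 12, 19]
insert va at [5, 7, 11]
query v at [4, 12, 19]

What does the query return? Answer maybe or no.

Answer: maybe

Derivation:
Step 1: insert v at [4, 12, 19] -> counters=[0,0,0,0,1,0,0,0,0,0,0,0,1,0,0,0,0,0,0,1]
Step 2: insert va at [5, 7, 11] -> counters=[0,0,0,0,1,1,0,1,0,0,0,1,1,0,0,0,0,0,0,1]
Step 3: insert tfe at [11, 12, 17] -> counters=[0,0,0,0,1,1,0,1,0,0,0,2,2,0,0,0,0,1,0,1]
Step 4: insert va at [5, 7, 11] -> counters=[0,0,0,0,1,2,0,2,0,0,0,3,2,0,0,0,0,1,0,1]
Step 5: delete va at [5, 7, 11] -> counters=[0,0,0,0,1,1,0,1,0,0,0,2,2,0,0,0,0,1,0,1]
Step 6: insert tfe at [11, 12, 17] -> counters=[0,0,0,0,1,1,0,1,0,0,0,3,3,0,0,0,0,2,0,1]
Step 7: delete tfe at [11, 12, 17] -> counters=[0,0,0,0,1,1,0,1,0,0,0,2,2,0,0,0,0,1,0,1]
Step 8: insert v at [4, 12, 19] -> counters=[0,0,0,0,2,1,0,1,0,0,0,2,3,0,0,0,0,1,0,2]
Step 9: insert va at [5, 7, 11] -> counters=[0,0,0,0,2,2,0,2,0,0,0,3,3,0,0,0,0,1,0,2]
Query v: check counters[4]=2 counters[12]=3 counters[19]=2 -> maybe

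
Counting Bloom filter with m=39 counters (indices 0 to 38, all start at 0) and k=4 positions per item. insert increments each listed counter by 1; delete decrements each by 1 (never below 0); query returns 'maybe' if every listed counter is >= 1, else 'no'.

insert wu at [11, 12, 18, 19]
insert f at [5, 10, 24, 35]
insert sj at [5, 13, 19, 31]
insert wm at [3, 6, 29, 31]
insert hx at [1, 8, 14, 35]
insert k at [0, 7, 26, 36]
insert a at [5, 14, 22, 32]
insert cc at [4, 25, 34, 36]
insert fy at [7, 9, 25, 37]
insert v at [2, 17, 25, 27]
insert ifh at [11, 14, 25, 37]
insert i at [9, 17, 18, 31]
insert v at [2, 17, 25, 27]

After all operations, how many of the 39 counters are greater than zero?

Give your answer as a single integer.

Step 1: insert wu at [11, 12, 18, 19] -> counters=[0,0,0,0,0,0,0,0,0,0,0,1,1,0,0,0,0,0,1,1,0,0,0,0,0,0,0,0,0,0,0,0,0,0,0,0,0,0,0]
Step 2: insert f at [5, 10, 24, 35] -> counters=[0,0,0,0,0,1,0,0,0,0,1,1,1,0,0,0,0,0,1,1,0,0,0,0,1,0,0,0,0,0,0,0,0,0,0,1,0,0,0]
Step 3: insert sj at [5, 13, 19, 31] -> counters=[0,0,0,0,0,2,0,0,0,0,1,1,1,1,0,0,0,0,1,2,0,0,0,0,1,0,0,0,0,0,0,1,0,0,0,1,0,0,0]
Step 4: insert wm at [3, 6, 29, 31] -> counters=[0,0,0,1,0,2,1,0,0,0,1,1,1,1,0,0,0,0,1,2,0,0,0,0,1,0,0,0,0,1,0,2,0,0,0,1,0,0,0]
Step 5: insert hx at [1, 8, 14, 35] -> counters=[0,1,0,1,0,2,1,0,1,0,1,1,1,1,1,0,0,0,1,2,0,0,0,0,1,0,0,0,0,1,0,2,0,0,0,2,0,0,0]
Step 6: insert k at [0, 7, 26, 36] -> counters=[1,1,0,1,0,2,1,1,1,0,1,1,1,1,1,0,0,0,1,2,0,0,0,0,1,0,1,0,0,1,0,2,0,0,0,2,1,0,0]
Step 7: insert a at [5, 14, 22, 32] -> counters=[1,1,0,1,0,3,1,1,1,0,1,1,1,1,2,0,0,0,1,2,0,0,1,0,1,0,1,0,0,1,0,2,1,0,0,2,1,0,0]
Step 8: insert cc at [4, 25, 34, 36] -> counters=[1,1,0,1,1,3,1,1,1,0,1,1,1,1,2,0,0,0,1,2,0,0,1,0,1,1,1,0,0,1,0,2,1,0,1,2,2,0,0]
Step 9: insert fy at [7, 9, 25, 37] -> counters=[1,1,0,1,1,3,1,2,1,1,1,1,1,1,2,0,0,0,1,2,0,0,1,0,1,2,1,0,0,1,0,2,1,0,1,2,2,1,0]
Step 10: insert v at [2, 17, 25, 27] -> counters=[1,1,1,1,1,3,1,2,1,1,1,1,1,1,2,0,0,1,1,2,0,0,1,0,1,3,1,1,0,1,0,2,1,0,1,2,2,1,0]
Step 11: insert ifh at [11, 14, 25, 37] -> counters=[1,1,1,1,1,3,1,2,1,1,1,2,1,1,3,0,0,1,1,2,0,0,1,0,1,4,1,1,0,1,0,2,1,0,1,2,2,2,0]
Step 12: insert i at [9, 17, 18, 31] -> counters=[1,1,1,1,1,3,1,2,1,2,1,2,1,1,3,0,0,2,2,2,0,0,1,0,1,4,1,1,0,1,0,3,1,0,1,2,2,2,0]
Step 13: insert v at [2, 17, 25, 27] -> counters=[1,1,2,1,1,3,1,2,1,2,1,2,1,1,3,0,0,3,2,2,0,0,1,0,1,5,1,2,0,1,0,3,1,0,1,2,2,2,0]
Final counters=[1,1,2,1,1,3,1,2,1,2,1,2,1,1,3,0,0,3,2,2,0,0,1,0,1,5,1,2,0,1,0,3,1,0,1,2,2,2,0] -> 30 nonzero

Answer: 30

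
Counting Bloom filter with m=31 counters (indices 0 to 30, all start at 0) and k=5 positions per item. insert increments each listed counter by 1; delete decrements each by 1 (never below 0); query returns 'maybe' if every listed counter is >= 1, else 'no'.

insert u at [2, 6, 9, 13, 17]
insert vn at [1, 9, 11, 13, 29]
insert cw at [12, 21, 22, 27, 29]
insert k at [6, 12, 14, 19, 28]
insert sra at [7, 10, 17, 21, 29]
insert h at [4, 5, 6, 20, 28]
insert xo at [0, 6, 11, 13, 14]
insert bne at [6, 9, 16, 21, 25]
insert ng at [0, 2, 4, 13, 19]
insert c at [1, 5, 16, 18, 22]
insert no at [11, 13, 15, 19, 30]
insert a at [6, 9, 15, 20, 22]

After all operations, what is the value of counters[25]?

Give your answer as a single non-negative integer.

Answer: 1

Derivation:
Step 1: insert u at [2, 6, 9, 13, 17] -> counters=[0,0,1,0,0,0,1,0,0,1,0,0,0,1,0,0,0,1,0,0,0,0,0,0,0,0,0,0,0,0,0]
Step 2: insert vn at [1, 9, 11, 13, 29] -> counters=[0,1,1,0,0,0,1,0,0,2,0,1,0,2,0,0,0,1,0,0,0,0,0,0,0,0,0,0,0,1,0]
Step 3: insert cw at [12, 21, 22, 27, 29] -> counters=[0,1,1,0,0,0,1,0,0,2,0,1,1,2,0,0,0,1,0,0,0,1,1,0,0,0,0,1,0,2,0]
Step 4: insert k at [6, 12, 14, 19, 28] -> counters=[0,1,1,0,0,0,2,0,0,2,0,1,2,2,1,0,0,1,0,1,0,1,1,0,0,0,0,1,1,2,0]
Step 5: insert sra at [7, 10, 17, 21, 29] -> counters=[0,1,1,0,0,0,2,1,0,2,1,1,2,2,1,0,0,2,0,1,0,2,1,0,0,0,0,1,1,3,0]
Step 6: insert h at [4, 5, 6, 20, 28] -> counters=[0,1,1,0,1,1,3,1,0,2,1,1,2,2,1,0,0,2,0,1,1,2,1,0,0,0,0,1,2,3,0]
Step 7: insert xo at [0, 6, 11, 13, 14] -> counters=[1,1,1,0,1,1,4,1,0,2,1,2,2,3,2,0,0,2,0,1,1,2,1,0,0,0,0,1,2,3,0]
Step 8: insert bne at [6, 9, 16, 21, 25] -> counters=[1,1,1,0,1,1,5,1,0,3,1,2,2,3,2,0,1,2,0,1,1,3,1,0,0,1,0,1,2,3,0]
Step 9: insert ng at [0, 2, 4, 13, 19] -> counters=[2,1,2,0,2,1,5,1,0,3,1,2,2,4,2,0,1,2,0,2,1,3,1,0,0,1,0,1,2,3,0]
Step 10: insert c at [1, 5, 16, 18, 22] -> counters=[2,2,2,0,2,2,5,1,0,3,1,2,2,4,2,0,2,2,1,2,1,3,2,0,0,1,0,1,2,3,0]
Step 11: insert no at [11, 13, 15, 19, 30] -> counters=[2,2,2,0,2,2,5,1,0,3,1,3,2,5,2,1,2,2,1,3,1,3,2,0,0,1,0,1,2,3,1]
Step 12: insert a at [6, 9, 15, 20, 22] -> counters=[2,2,2,0,2,2,6,1,0,4,1,3,2,5,2,2,2,2,1,3,2,3,3,0,0,1,0,1,2,3,1]
Final counters=[2,2,2,0,2,2,6,1,0,4,1,3,2,5,2,2,2,2,1,3,2,3,3,0,0,1,0,1,2,3,1] -> counters[25]=1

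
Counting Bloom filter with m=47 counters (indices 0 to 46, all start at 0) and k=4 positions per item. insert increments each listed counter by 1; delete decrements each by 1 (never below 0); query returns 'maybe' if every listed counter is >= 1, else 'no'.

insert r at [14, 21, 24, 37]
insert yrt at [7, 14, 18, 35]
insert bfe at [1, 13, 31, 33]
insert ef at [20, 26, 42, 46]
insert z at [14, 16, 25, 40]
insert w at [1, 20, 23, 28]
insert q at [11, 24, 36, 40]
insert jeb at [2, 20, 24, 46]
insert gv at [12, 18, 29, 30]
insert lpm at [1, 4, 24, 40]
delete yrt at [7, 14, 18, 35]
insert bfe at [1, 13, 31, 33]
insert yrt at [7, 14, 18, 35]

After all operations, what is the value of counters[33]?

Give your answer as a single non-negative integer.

Answer: 2

Derivation:
Step 1: insert r at [14, 21, 24, 37] -> counters=[0,0,0,0,0,0,0,0,0,0,0,0,0,0,1,0,0,0,0,0,0,1,0,0,1,0,0,0,0,0,0,0,0,0,0,0,0,1,0,0,0,0,0,0,0,0,0]
Step 2: insert yrt at [7, 14, 18, 35] -> counters=[0,0,0,0,0,0,0,1,0,0,0,0,0,0,2,0,0,0,1,0,0,1,0,0,1,0,0,0,0,0,0,0,0,0,0,1,0,1,0,0,0,0,0,0,0,0,0]
Step 3: insert bfe at [1, 13, 31, 33] -> counters=[0,1,0,0,0,0,0,1,0,0,0,0,0,1,2,0,0,0,1,0,0,1,0,0,1,0,0,0,0,0,0,1,0,1,0,1,0,1,0,0,0,0,0,0,0,0,0]
Step 4: insert ef at [20, 26, 42, 46] -> counters=[0,1,0,0,0,0,0,1,0,0,0,0,0,1,2,0,0,0,1,0,1,1,0,0,1,0,1,0,0,0,0,1,0,1,0,1,0,1,0,0,0,0,1,0,0,0,1]
Step 5: insert z at [14, 16, 25, 40] -> counters=[0,1,0,0,0,0,0,1,0,0,0,0,0,1,3,0,1,0,1,0,1,1,0,0,1,1,1,0,0,0,0,1,0,1,0,1,0,1,0,0,1,0,1,0,0,0,1]
Step 6: insert w at [1, 20, 23, 28] -> counters=[0,2,0,0,0,0,0,1,0,0,0,0,0,1,3,0,1,0,1,0,2,1,0,1,1,1,1,0,1,0,0,1,0,1,0,1,0,1,0,0,1,0,1,0,0,0,1]
Step 7: insert q at [11, 24, 36, 40] -> counters=[0,2,0,0,0,0,0,1,0,0,0,1,0,1,3,0,1,0,1,0,2,1,0,1,2,1,1,0,1,0,0,1,0,1,0,1,1,1,0,0,2,0,1,0,0,0,1]
Step 8: insert jeb at [2, 20, 24, 46] -> counters=[0,2,1,0,0,0,0,1,0,0,0,1,0,1,3,0,1,0,1,0,3,1,0,1,3,1,1,0,1,0,0,1,0,1,0,1,1,1,0,0,2,0,1,0,0,0,2]
Step 9: insert gv at [12, 18, 29, 30] -> counters=[0,2,1,0,0,0,0,1,0,0,0,1,1,1,3,0,1,0,2,0,3,1,0,1,3,1,1,0,1,1,1,1,0,1,0,1,1,1,0,0,2,0,1,0,0,0,2]
Step 10: insert lpm at [1, 4, 24, 40] -> counters=[0,3,1,0,1,0,0,1,0,0,0,1,1,1,3,0,1,0,2,0,3,1,0,1,4,1,1,0,1,1,1,1,0,1,0,1,1,1,0,0,3,0,1,0,0,0,2]
Step 11: delete yrt at [7, 14, 18, 35] -> counters=[0,3,1,0,1,0,0,0,0,0,0,1,1,1,2,0,1,0,1,0,3,1,0,1,4,1,1,0,1,1,1,1,0,1,0,0,1,1,0,0,3,0,1,0,0,0,2]
Step 12: insert bfe at [1, 13, 31, 33] -> counters=[0,4,1,0,1,0,0,0,0,0,0,1,1,2,2,0,1,0,1,0,3,1,0,1,4,1,1,0,1,1,1,2,0,2,0,0,1,1,0,0,3,0,1,0,0,0,2]
Step 13: insert yrt at [7, 14, 18, 35] -> counters=[0,4,1,0,1,0,0,1,0,0,0,1,1,2,3,0,1,0,2,0,3,1,0,1,4,1,1,0,1,1,1,2,0,2,0,1,1,1,0,0,3,0,1,0,0,0,2]
Final counters=[0,4,1,0,1,0,0,1,0,0,0,1,1,2,3,0,1,0,2,0,3,1,0,1,4,1,1,0,1,1,1,2,0,2,0,1,1,1,0,0,3,0,1,0,0,0,2] -> counters[33]=2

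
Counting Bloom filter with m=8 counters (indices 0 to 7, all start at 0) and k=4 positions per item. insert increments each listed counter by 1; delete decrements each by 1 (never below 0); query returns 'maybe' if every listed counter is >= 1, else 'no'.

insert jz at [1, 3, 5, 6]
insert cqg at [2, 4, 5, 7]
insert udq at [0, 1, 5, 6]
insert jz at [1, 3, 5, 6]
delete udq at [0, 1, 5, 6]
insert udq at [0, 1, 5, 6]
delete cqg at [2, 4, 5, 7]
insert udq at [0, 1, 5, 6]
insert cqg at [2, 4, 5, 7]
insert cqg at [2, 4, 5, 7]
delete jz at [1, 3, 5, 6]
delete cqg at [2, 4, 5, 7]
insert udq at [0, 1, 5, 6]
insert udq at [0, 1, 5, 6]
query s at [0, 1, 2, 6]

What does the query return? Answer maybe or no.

Step 1: insert jz at [1, 3, 5, 6] -> counters=[0,1,0,1,0,1,1,0]
Step 2: insert cqg at [2, 4, 5, 7] -> counters=[0,1,1,1,1,2,1,1]
Step 3: insert udq at [0, 1, 5, 6] -> counters=[1,2,1,1,1,3,2,1]
Step 4: insert jz at [1, 3, 5, 6] -> counters=[1,3,1,2,1,4,3,1]
Step 5: delete udq at [0, 1, 5, 6] -> counters=[0,2,1,2,1,3,2,1]
Step 6: insert udq at [0, 1, 5, 6] -> counters=[1,3,1,2,1,4,3,1]
Step 7: delete cqg at [2, 4, 5, 7] -> counters=[1,3,0,2,0,3,3,0]
Step 8: insert udq at [0, 1, 5, 6] -> counters=[2,4,0,2,0,4,4,0]
Step 9: insert cqg at [2, 4, 5, 7] -> counters=[2,4,1,2,1,5,4,1]
Step 10: insert cqg at [2, 4, 5, 7] -> counters=[2,4,2,2,2,6,4,2]
Step 11: delete jz at [1, 3, 5, 6] -> counters=[2,3,2,1,2,5,3,2]
Step 12: delete cqg at [2, 4, 5, 7] -> counters=[2,3,1,1,1,4,3,1]
Step 13: insert udq at [0, 1, 5, 6] -> counters=[3,4,1,1,1,5,4,1]
Step 14: insert udq at [0, 1, 5, 6] -> counters=[4,5,1,1,1,6,5,1]
Query s: check counters[0]=4 counters[1]=5 counters[2]=1 counters[6]=5 -> maybe

Answer: maybe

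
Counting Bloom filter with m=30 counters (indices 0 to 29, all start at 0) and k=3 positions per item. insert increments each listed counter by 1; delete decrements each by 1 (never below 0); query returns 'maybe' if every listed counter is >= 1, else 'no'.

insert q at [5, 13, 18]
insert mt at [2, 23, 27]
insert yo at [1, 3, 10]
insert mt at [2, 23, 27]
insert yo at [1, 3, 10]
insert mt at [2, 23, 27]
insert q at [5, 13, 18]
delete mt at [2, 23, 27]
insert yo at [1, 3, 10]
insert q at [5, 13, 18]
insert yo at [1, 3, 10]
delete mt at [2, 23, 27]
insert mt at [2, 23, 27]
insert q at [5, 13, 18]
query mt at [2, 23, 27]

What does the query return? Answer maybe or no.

Step 1: insert q at [5, 13, 18] -> counters=[0,0,0,0,0,1,0,0,0,0,0,0,0,1,0,0,0,0,1,0,0,0,0,0,0,0,0,0,0,0]
Step 2: insert mt at [2, 23, 27] -> counters=[0,0,1,0,0,1,0,0,0,0,0,0,0,1,0,0,0,0,1,0,0,0,0,1,0,0,0,1,0,0]
Step 3: insert yo at [1, 3, 10] -> counters=[0,1,1,1,0,1,0,0,0,0,1,0,0,1,0,0,0,0,1,0,0,0,0,1,0,0,0,1,0,0]
Step 4: insert mt at [2, 23, 27] -> counters=[0,1,2,1,0,1,0,0,0,0,1,0,0,1,0,0,0,0,1,0,0,0,0,2,0,0,0,2,0,0]
Step 5: insert yo at [1, 3, 10] -> counters=[0,2,2,2,0,1,0,0,0,0,2,0,0,1,0,0,0,0,1,0,0,0,0,2,0,0,0,2,0,0]
Step 6: insert mt at [2, 23, 27] -> counters=[0,2,3,2,0,1,0,0,0,0,2,0,0,1,0,0,0,0,1,0,0,0,0,3,0,0,0,3,0,0]
Step 7: insert q at [5, 13, 18] -> counters=[0,2,3,2,0,2,0,0,0,0,2,0,0,2,0,0,0,0,2,0,0,0,0,3,0,0,0,3,0,0]
Step 8: delete mt at [2, 23, 27] -> counters=[0,2,2,2,0,2,0,0,0,0,2,0,0,2,0,0,0,0,2,0,0,0,0,2,0,0,0,2,0,0]
Step 9: insert yo at [1, 3, 10] -> counters=[0,3,2,3,0,2,0,0,0,0,3,0,0,2,0,0,0,0,2,0,0,0,0,2,0,0,0,2,0,0]
Step 10: insert q at [5, 13, 18] -> counters=[0,3,2,3,0,3,0,0,0,0,3,0,0,3,0,0,0,0,3,0,0,0,0,2,0,0,0,2,0,0]
Step 11: insert yo at [1, 3, 10] -> counters=[0,4,2,4,0,3,0,0,0,0,4,0,0,3,0,0,0,0,3,0,0,0,0,2,0,0,0,2,0,0]
Step 12: delete mt at [2, 23, 27] -> counters=[0,4,1,4,0,3,0,0,0,0,4,0,0,3,0,0,0,0,3,0,0,0,0,1,0,0,0,1,0,0]
Step 13: insert mt at [2, 23, 27] -> counters=[0,4,2,4,0,3,0,0,0,0,4,0,0,3,0,0,0,0,3,0,0,0,0,2,0,0,0,2,0,0]
Step 14: insert q at [5, 13, 18] -> counters=[0,4,2,4,0,4,0,0,0,0,4,0,0,4,0,0,0,0,4,0,0,0,0,2,0,0,0,2,0,0]
Query mt: check counters[2]=2 counters[23]=2 counters[27]=2 -> maybe

Answer: maybe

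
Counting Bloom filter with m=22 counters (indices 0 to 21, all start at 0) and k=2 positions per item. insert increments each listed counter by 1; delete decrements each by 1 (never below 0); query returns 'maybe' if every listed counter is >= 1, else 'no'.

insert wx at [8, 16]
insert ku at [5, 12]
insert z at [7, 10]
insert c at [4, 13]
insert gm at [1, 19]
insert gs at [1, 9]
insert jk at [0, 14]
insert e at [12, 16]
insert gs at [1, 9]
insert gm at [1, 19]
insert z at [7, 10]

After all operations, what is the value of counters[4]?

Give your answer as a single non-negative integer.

Answer: 1

Derivation:
Step 1: insert wx at [8, 16] -> counters=[0,0,0,0,0,0,0,0,1,0,0,0,0,0,0,0,1,0,0,0,0,0]
Step 2: insert ku at [5, 12] -> counters=[0,0,0,0,0,1,0,0,1,0,0,0,1,0,0,0,1,0,0,0,0,0]
Step 3: insert z at [7, 10] -> counters=[0,0,0,0,0,1,0,1,1,0,1,0,1,0,0,0,1,0,0,0,0,0]
Step 4: insert c at [4, 13] -> counters=[0,0,0,0,1,1,0,1,1,0,1,0,1,1,0,0,1,0,0,0,0,0]
Step 5: insert gm at [1, 19] -> counters=[0,1,0,0,1,1,0,1,1,0,1,0,1,1,0,0,1,0,0,1,0,0]
Step 6: insert gs at [1, 9] -> counters=[0,2,0,0,1,1,0,1,1,1,1,0,1,1,0,0,1,0,0,1,0,0]
Step 7: insert jk at [0, 14] -> counters=[1,2,0,0,1,1,0,1,1,1,1,0,1,1,1,0,1,0,0,1,0,0]
Step 8: insert e at [12, 16] -> counters=[1,2,0,0,1,1,0,1,1,1,1,0,2,1,1,0,2,0,0,1,0,0]
Step 9: insert gs at [1, 9] -> counters=[1,3,0,0,1,1,0,1,1,2,1,0,2,1,1,0,2,0,0,1,0,0]
Step 10: insert gm at [1, 19] -> counters=[1,4,0,0,1,1,0,1,1,2,1,0,2,1,1,0,2,0,0,2,0,0]
Step 11: insert z at [7, 10] -> counters=[1,4,0,0,1,1,0,2,1,2,2,0,2,1,1,0,2,0,0,2,0,0]
Final counters=[1,4,0,0,1,1,0,2,1,2,2,0,2,1,1,0,2,0,0,2,0,0] -> counters[4]=1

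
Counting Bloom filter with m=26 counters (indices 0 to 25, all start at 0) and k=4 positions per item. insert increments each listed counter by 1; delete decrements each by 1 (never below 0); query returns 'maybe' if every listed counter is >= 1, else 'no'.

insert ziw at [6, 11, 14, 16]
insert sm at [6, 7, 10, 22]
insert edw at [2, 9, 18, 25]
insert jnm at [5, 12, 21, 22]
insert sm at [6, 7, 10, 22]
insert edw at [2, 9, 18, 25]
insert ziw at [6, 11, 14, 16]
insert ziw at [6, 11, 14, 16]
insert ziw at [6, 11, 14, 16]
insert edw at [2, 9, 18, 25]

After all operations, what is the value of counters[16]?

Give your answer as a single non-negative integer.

Answer: 4

Derivation:
Step 1: insert ziw at [6, 11, 14, 16] -> counters=[0,0,0,0,0,0,1,0,0,0,0,1,0,0,1,0,1,0,0,0,0,0,0,0,0,0]
Step 2: insert sm at [6, 7, 10, 22] -> counters=[0,0,0,0,0,0,2,1,0,0,1,1,0,0,1,0,1,0,0,0,0,0,1,0,0,0]
Step 3: insert edw at [2, 9, 18, 25] -> counters=[0,0,1,0,0,0,2,1,0,1,1,1,0,0,1,0,1,0,1,0,0,0,1,0,0,1]
Step 4: insert jnm at [5, 12, 21, 22] -> counters=[0,0,1,0,0,1,2,1,0,1,1,1,1,0,1,0,1,0,1,0,0,1,2,0,0,1]
Step 5: insert sm at [6, 7, 10, 22] -> counters=[0,0,1,0,0,1,3,2,0,1,2,1,1,0,1,0,1,0,1,0,0,1,3,0,0,1]
Step 6: insert edw at [2, 9, 18, 25] -> counters=[0,0,2,0,0,1,3,2,0,2,2,1,1,0,1,0,1,0,2,0,0,1,3,0,0,2]
Step 7: insert ziw at [6, 11, 14, 16] -> counters=[0,0,2,0,0,1,4,2,0,2,2,2,1,0,2,0,2,0,2,0,0,1,3,0,0,2]
Step 8: insert ziw at [6, 11, 14, 16] -> counters=[0,0,2,0,0,1,5,2,0,2,2,3,1,0,3,0,3,0,2,0,0,1,3,0,0,2]
Step 9: insert ziw at [6, 11, 14, 16] -> counters=[0,0,2,0,0,1,6,2,0,2,2,4,1,0,4,0,4,0,2,0,0,1,3,0,0,2]
Step 10: insert edw at [2, 9, 18, 25] -> counters=[0,0,3,0,0,1,6,2,0,3,2,4,1,0,4,0,4,0,3,0,0,1,3,0,0,3]
Final counters=[0,0,3,0,0,1,6,2,0,3,2,4,1,0,4,0,4,0,3,0,0,1,3,0,0,3] -> counters[16]=4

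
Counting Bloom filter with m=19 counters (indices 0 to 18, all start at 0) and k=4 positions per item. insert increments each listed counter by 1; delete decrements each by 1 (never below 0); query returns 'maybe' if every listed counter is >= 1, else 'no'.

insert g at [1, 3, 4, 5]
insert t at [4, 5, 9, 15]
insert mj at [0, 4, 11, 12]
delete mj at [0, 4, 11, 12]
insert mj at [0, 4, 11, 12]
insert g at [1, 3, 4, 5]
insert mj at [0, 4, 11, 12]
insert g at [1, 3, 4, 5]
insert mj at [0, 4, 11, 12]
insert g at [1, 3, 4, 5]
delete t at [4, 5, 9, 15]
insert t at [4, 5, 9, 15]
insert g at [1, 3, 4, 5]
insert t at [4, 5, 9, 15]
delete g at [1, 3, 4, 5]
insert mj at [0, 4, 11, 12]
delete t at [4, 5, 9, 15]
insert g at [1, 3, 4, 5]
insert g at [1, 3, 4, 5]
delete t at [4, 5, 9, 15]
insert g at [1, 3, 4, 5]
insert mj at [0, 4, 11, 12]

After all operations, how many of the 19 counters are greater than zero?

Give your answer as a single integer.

Answer: 7

Derivation:
Step 1: insert g at [1, 3, 4, 5] -> counters=[0,1,0,1,1,1,0,0,0,0,0,0,0,0,0,0,0,0,0]
Step 2: insert t at [4, 5, 9, 15] -> counters=[0,1,0,1,2,2,0,0,0,1,0,0,0,0,0,1,0,0,0]
Step 3: insert mj at [0, 4, 11, 12] -> counters=[1,1,0,1,3,2,0,0,0,1,0,1,1,0,0,1,0,0,0]
Step 4: delete mj at [0, 4, 11, 12] -> counters=[0,1,0,1,2,2,0,0,0,1,0,0,0,0,0,1,0,0,0]
Step 5: insert mj at [0, 4, 11, 12] -> counters=[1,1,0,1,3,2,0,0,0,1,0,1,1,0,0,1,0,0,0]
Step 6: insert g at [1, 3, 4, 5] -> counters=[1,2,0,2,4,3,0,0,0,1,0,1,1,0,0,1,0,0,0]
Step 7: insert mj at [0, 4, 11, 12] -> counters=[2,2,0,2,5,3,0,0,0,1,0,2,2,0,0,1,0,0,0]
Step 8: insert g at [1, 3, 4, 5] -> counters=[2,3,0,3,6,4,0,0,0,1,0,2,2,0,0,1,0,0,0]
Step 9: insert mj at [0, 4, 11, 12] -> counters=[3,3,0,3,7,4,0,0,0,1,0,3,3,0,0,1,0,0,0]
Step 10: insert g at [1, 3, 4, 5] -> counters=[3,4,0,4,8,5,0,0,0,1,0,3,3,0,0,1,0,0,0]
Step 11: delete t at [4, 5, 9, 15] -> counters=[3,4,0,4,7,4,0,0,0,0,0,3,3,0,0,0,0,0,0]
Step 12: insert t at [4, 5, 9, 15] -> counters=[3,4,0,4,8,5,0,0,0,1,0,3,3,0,0,1,0,0,0]
Step 13: insert g at [1, 3, 4, 5] -> counters=[3,5,0,5,9,6,0,0,0,1,0,3,3,0,0,1,0,0,0]
Step 14: insert t at [4, 5, 9, 15] -> counters=[3,5,0,5,10,7,0,0,0,2,0,3,3,0,0,2,0,0,0]
Step 15: delete g at [1, 3, 4, 5] -> counters=[3,4,0,4,9,6,0,0,0,2,0,3,3,0,0,2,0,0,0]
Step 16: insert mj at [0, 4, 11, 12] -> counters=[4,4,0,4,10,6,0,0,0,2,0,4,4,0,0,2,0,0,0]
Step 17: delete t at [4, 5, 9, 15] -> counters=[4,4,0,4,9,5,0,0,0,1,0,4,4,0,0,1,0,0,0]
Step 18: insert g at [1, 3, 4, 5] -> counters=[4,5,0,5,10,6,0,0,0,1,0,4,4,0,0,1,0,0,0]
Step 19: insert g at [1, 3, 4, 5] -> counters=[4,6,0,6,11,7,0,0,0,1,0,4,4,0,0,1,0,0,0]
Step 20: delete t at [4, 5, 9, 15] -> counters=[4,6,0,6,10,6,0,0,0,0,0,4,4,0,0,0,0,0,0]
Step 21: insert g at [1, 3, 4, 5] -> counters=[4,7,0,7,11,7,0,0,0,0,0,4,4,0,0,0,0,0,0]
Step 22: insert mj at [0, 4, 11, 12] -> counters=[5,7,0,7,12,7,0,0,0,0,0,5,5,0,0,0,0,0,0]
Final counters=[5,7,0,7,12,7,0,0,0,0,0,5,5,0,0,0,0,0,0] -> 7 nonzero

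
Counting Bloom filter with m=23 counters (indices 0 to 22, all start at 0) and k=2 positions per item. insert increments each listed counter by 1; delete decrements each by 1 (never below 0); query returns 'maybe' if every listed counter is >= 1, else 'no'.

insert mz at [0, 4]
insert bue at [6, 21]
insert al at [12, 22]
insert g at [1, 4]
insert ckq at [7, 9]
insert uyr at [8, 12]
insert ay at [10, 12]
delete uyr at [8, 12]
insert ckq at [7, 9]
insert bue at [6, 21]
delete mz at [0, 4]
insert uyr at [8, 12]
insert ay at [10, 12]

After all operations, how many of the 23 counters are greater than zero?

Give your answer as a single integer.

Answer: 10

Derivation:
Step 1: insert mz at [0, 4] -> counters=[1,0,0,0,1,0,0,0,0,0,0,0,0,0,0,0,0,0,0,0,0,0,0]
Step 2: insert bue at [6, 21] -> counters=[1,0,0,0,1,0,1,0,0,0,0,0,0,0,0,0,0,0,0,0,0,1,0]
Step 3: insert al at [12, 22] -> counters=[1,0,0,0,1,0,1,0,0,0,0,0,1,0,0,0,0,0,0,0,0,1,1]
Step 4: insert g at [1, 4] -> counters=[1,1,0,0,2,0,1,0,0,0,0,0,1,0,0,0,0,0,0,0,0,1,1]
Step 5: insert ckq at [7, 9] -> counters=[1,1,0,0,2,0,1,1,0,1,0,0,1,0,0,0,0,0,0,0,0,1,1]
Step 6: insert uyr at [8, 12] -> counters=[1,1,0,0,2,0,1,1,1,1,0,0,2,0,0,0,0,0,0,0,0,1,1]
Step 7: insert ay at [10, 12] -> counters=[1,1,0,0,2,0,1,1,1,1,1,0,3,0,0,0,0,0,0,0,0,1,1]
Step 8: delete uyr at [8, 12] -> counters=[1,1,0,0,2,0,1,1,0,1,1,0,2,0,0,0,0,0,0,0,0,1,1]
Step 9: insert ckq at [7, 9] -> counters=[1,1,0,0,2,0,1,2,0,2,1,0,2,0,0,0,0,0,0,0,0,1,1]
Step 10: insert bue at [6, 21] -> counters=[1,1,0,0,2,0,2,2,0,2,1,0,2,0,0,0,0,0,0,0,0,2,1]
Step 11: delete mz at [0, 4] -> counters=[0,1,0,0,1,0,2,2,0,2,1,0,2,0,0,0,0,0,0,0,0,2,1]
Step 12: insert uyr at [8, 12] -> counters=[0,1,0,0,1,0,2,2,1,2,1,0,3,0,0,0,0,0,0,0,0,2,1]
Step 13: insert ay at [10, 12] -> counters=[0,1,0,0,1,0,2,2,1,2,2,0,4,0,0,0,0,0,0,0,0,2,1]
Final counters=[0,1,0,0,1,0,2,2,1,2,2,0,4,0,0,0,0,0,0,0,0,2,1] -> 10 nonzero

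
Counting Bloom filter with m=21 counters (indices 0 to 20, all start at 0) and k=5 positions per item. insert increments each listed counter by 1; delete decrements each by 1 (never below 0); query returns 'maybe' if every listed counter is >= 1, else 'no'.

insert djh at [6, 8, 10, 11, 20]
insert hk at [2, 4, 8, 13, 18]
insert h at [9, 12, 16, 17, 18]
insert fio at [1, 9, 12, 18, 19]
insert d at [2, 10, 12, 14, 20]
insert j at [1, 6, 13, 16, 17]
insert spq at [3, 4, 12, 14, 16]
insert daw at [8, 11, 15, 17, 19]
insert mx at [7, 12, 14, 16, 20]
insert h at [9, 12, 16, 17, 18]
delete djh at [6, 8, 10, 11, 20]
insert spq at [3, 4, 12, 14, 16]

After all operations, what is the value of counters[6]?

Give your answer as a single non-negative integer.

Step 1: insert djh at [6, 8, 10, 11, 20] -> counters=[0,0,0,0,0,0,1,0,1,0,1,1,0,0,0,0,0,0,0,0,1]
Step 2: insert hk at [2, 4, 8, 13, 18] -> counters=[0,0,1,0,1,0,1,0,2,0,1,1,0,1,0,0,0,0,1,0,1]
Step 3: insert h at [9, 12, 16, 17, 18] -> counters=[0,0,1,0,1,0,1,0,2,1,1,1,1,1,0,0,1,1,2,0,1]
Step 4: insert fio at [1, 9, 12, 18, 19] -> counters=[0,1,1,0,1,0,1,0,2,2,1,1,2,1,0,0,1,1,3,1,1]
Step 5: insert d at [2, 10, 12, 14, 20] -> counters=[0,1,2,0,1,0,1,0,2,2,2,1,3,1,1,0,1,1,3,1,2]
Step 6: insert j at [1, 6, 13, 16, 17] -> counters=[0,2,2,0,1,0,2,0,2,2,2,1,3,2,1,0,2,2,3,1,2]
Step 7: insert spq at [3, 4, 12, 14, 16] -> counters=[0,2,2,1,2,0,2,0,2,2,2,1,4,2,2,0,3,2,3,1,2]
Step 8: insert daw at [8, 11, 15, 17, 19] -> counters=[0,2,2,1,2,0,2,0,3,2,2,2,4,2,2,1,3,3,3,2,2]
Step 9: insert mx at [7, 12, 14, 16, 20] -> counters=[0,2,2,1,2,0,2,1,3,2,2,2,5,2,3,1,4,3,3,2,3]
Step 10: insert h at [9, 12, 16, 17, 18] -> counters=[0,2,2,1,2,0,2,1,3,3,2,2,6,2,3,1,5,4,4,2,3]
Step 11: delete djh at [6, 8, 10, 11, 20] -> counters=[0,2,2,1,2,0,1,1,2,3,1,1,6,2,3,1,5,4,4,2,2]
Step 12: insert spq at [3, 4, 12, 14, 16] -> counters=[0,2,2,2,3,0,1,1,2,3,1,1,7,2,4,1,6,4,4,2,2]
Final counters=[0,2,2,2,3,0,1,1,2,3,1,1,7,2,4,1,6,4,4,2,2] -> counters[6]=1

Answer: 1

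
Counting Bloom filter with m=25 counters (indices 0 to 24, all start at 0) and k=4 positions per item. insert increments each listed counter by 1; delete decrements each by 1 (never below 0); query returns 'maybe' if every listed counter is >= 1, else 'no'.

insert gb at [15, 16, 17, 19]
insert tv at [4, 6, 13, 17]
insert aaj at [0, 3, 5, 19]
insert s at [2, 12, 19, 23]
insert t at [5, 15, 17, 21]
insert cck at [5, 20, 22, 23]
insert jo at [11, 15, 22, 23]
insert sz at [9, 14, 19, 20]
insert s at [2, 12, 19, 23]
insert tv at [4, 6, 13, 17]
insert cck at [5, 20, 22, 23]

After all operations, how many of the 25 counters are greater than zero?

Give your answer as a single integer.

Answer: 19

Derivation:
Step 1: insert gb at [15, 16, 17, 19] -> counters=[0,0,0,0,0,0,0,0,0,0,0,0,0,0,0,1,1,1,0,1,0,0,0,0,0]
Step 2: insert tv at [4, 6, 13, 17] -> counters=[0,0,0,0,1,0,1,0,0,0,0,0,0,1,0,1,1,2,0,1,0,0,0,0,0]
Step 3: insert aaj at [0, 3, 5, 19] -> counters=[1,0,0,1,1,1,1,0,0,0,0,0,0,1,0,1,1,2,0,2,0,0,0,0,0]
Step 4: insert s at [2, 12, 19, 23] -> counters=[1,0,1,1,1,1,1,0,0,0,0,0,1,1,0,1,1,2,0,3,0,0,0,1,0]
Step 5: insert t at [5, 15, 17, 21] -> counters=[1,0,1,1,1,2,1,0,0,0,0,0,1,1,0,2,1,3,0,3,0,1,0,1,0]
Step 6: insert cck at [5, 20, 22, 23] -> counters=[1,0,1,1,1,3,1,0,0,0,0,0,1,1,0,2,1,3,0,3,1,1,1,2,0]
Step 7: insert jo at [11, 15, 22, 23] -> counters=[1,0,1,1,1,3,1,0,0,0,0,1,1,1,0,3,1,3,0,3,1,1,2,3,0]
Step 8: insert sz at [9, 14, 19, 20] -> counters=[1,0,1,1,1,3,1,0,0,1,0,1,1,1,1,3,1,3,0,4,2,1,2,3,0]
Step 9: insert s at [2, 12, 19, 23] -> counters=[1,0,2,1,1,3,1,0,0,1,0,1,2,1,1,3,1,3,0,5,2,1,2,4,0]
Step 10: insert tv at [4, 6, 13, 17] -> counters=[1,0,2,1,2,3,2,0,0,1,0,1,2,2,1,3,1,4,0,5,2,1,2,4,0]
Step 11: insert cck at [5, 20, 22, 23] -> counters=[1,0,2,1,2,4,2,0,0,1,0,1,2,2,1,3,1,4,0,5,3,1,3,5,0]
Final counters=[1,0,2,1,2,4,2,0,0,1,0,1,2,2,1,3,1,4,0,5,3,1,3,5,0] -> 19 nonzero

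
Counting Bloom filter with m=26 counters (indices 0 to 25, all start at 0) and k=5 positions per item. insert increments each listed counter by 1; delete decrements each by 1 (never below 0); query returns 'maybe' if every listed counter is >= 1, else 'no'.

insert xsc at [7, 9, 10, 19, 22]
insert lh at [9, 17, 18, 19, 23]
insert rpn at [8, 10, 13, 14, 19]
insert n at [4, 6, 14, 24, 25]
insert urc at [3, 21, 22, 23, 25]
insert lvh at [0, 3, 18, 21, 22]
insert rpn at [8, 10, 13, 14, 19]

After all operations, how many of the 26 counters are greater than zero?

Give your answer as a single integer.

Step 1: insert xsc at [7, 9, 10, 19, 22] -> counters=[0,0,0,0,0,0,0,1,0,1,1,0,0,0,0,0,0,0,0,1,0,0,1,0,0,0]
Step 2: insert lh at [9, 17, 18, 19, 23] -> counters=[0,0,0,0,0,0,0,1,0,2,1,0,0,0,0,0,0,1,1,2,0,0,1,1,0,0]
Step 3: insert rpn at [8, 10, 13, 14, 19] -> counters=[0,0,0,0,0,0,0,1,1,2,2,0,0,1,1,0,0,1,1,3,0,0,1,1,0,0]
Step 4: insert n at [4, 6, 14, 24, 25] -> counters=[0,0,0,0,1,0,1,1,1,2,2,0,0,1,2,0,0,1,1,3,0,0,1,1,1,1]
Step 5: insert urc at [3, 21, 22, 23, 25] -> counters=[0,0,0,1,1,0,1,1,1,2,2,0,0,1,2,0,0,1,1,3,0,1,2,2,1,2]
Step 6: insert lvh at [0, 3, 18, 21, 22] -> counters=[1,0,0,2,1,0,1,1,1,2,2,0,0,1,2,0,0,1,2,3,0,2,3,2,1,2]
Step 7: insert rpn at [8, 10, 13, 14, 19] -> counters=[1,0,0,2,1,0,1,1,2,2,3,0,0,2,3,0,0,1,2,4,0,2,3,2,1,2]
Final counters=[1,0,0,2,1,0,1,1,2,2,3,0,0,2,3,0,0,1,2,4,0,2,3,2,1,2] -> 18 nonzero

Answer: 18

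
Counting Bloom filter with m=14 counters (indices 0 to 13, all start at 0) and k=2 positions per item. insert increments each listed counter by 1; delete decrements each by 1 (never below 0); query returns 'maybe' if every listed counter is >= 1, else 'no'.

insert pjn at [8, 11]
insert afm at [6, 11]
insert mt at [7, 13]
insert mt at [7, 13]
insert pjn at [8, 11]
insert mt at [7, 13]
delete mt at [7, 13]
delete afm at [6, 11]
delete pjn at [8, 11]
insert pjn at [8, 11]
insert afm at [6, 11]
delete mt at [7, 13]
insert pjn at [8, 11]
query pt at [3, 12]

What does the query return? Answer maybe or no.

Step 1: insert pjn at [8, 11] -> counters=[0,0,0,0,0,0,0,0,1,0,0,1,0,0]
Step 2: insert afm at [6, 11] -> counters=[0,0,0,0,0,0,1,0,1,0,0,2,0,0]
Step 3: insert mt at [7, 13] -> counters=[0,0,0,0,0,0,1,1,1,0,0,2,0,1]
Step 4: insert mt at [7, 13] -> counters=[0,0,0,0,0,0,1,2,1,0,0,2,0,2]
Step 5: insert pjn at [8, 11] -> counters=[0,0,0,0,0,0,1,2,2,0,0,3,0,2]
Step 6: insert mt at [7, 13] -> counters=[0,0,0,0,0,0,1,3,2,0,0,3,0,3]
Step 7: delete mt at [7, 13] -> counters=[0,0,0,0,0,0,1,2,2,0,0,3,0,2]
Step 8: delete afm at [6, 11] -> counters=[0,0,0,0,0,0,0,2,2,0,0,2,0,2]
Step 9: delete pjn at [8, 11] -> counters=[0,0,0,0,0,0,0,2,1,0,0,1,0,2]
Step 10: insert pjn at [8, 11] -> counters=[0,0,0,0,0,0,0,2,2,0,0,2,0,2]
Step 11: insert afm at [6, 11] -> counters=[0,0,0,0,0,0,1,2,2,0,0,3,0,2]
Step 12: delete mt at [7, 13] -> counters=[0,0,0,0,0,0,1,1,2,0,0,3,0,1]
Step 13: insert pjn at [8, 11] -> counters=[0,0,0,0,0,0,1,1,3,0,0,4,0,1]
Query pt: check counters[3]=0 counters[12]=0 -> no

Answer: no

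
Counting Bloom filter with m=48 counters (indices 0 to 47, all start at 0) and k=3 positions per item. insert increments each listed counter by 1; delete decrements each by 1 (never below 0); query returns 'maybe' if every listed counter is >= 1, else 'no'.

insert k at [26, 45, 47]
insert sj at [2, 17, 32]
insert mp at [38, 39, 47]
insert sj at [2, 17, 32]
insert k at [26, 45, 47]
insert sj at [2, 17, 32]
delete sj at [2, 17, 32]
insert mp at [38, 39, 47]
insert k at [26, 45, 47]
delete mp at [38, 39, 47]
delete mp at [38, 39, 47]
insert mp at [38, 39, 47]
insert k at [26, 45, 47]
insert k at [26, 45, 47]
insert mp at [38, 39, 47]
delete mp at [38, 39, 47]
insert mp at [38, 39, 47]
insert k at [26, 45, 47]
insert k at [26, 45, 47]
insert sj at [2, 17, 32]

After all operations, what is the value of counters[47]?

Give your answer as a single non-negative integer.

Step 1: insert k at [26, 45, 47] -> counters=[0,0,0,0,0,0,0,0,0,0,0,0,0,0,0,0,0,0,0,0,0,0,0,0,0,0,1,0,0,0,0,0,0,0,0,0,0,0,0,0,0,0,0,0,0,1,0,1]
Step 2: insert sj at [2, 17, 32] -> counters=[0,0,1,0,0,0,0,0,0,0,0,0,0,0,0,0,0,1,0,0,0,0,0,0,0,0,1,0,0,0,0,0,1,0,0,0,0,0,0,0,0,0,0,0,0,1,0,1]
Step 3: insert mp at [38, 39, 47] -> counters=[0,0,1,0,0,0,0,0,0,0,0,0,0,0,0,0,0,1,0,0,0,0,0,0,0,0,1,0,0,0,0,0,1,0,0,0,0,0,1,1,0,0,0,0,0,1,0,2]
Step 4: insert sj at [2, 17, 32] -> counters=[0,0,2,0,0,0,0,0,0,0,0,0,0,0,0,0,0,2,0,0,0,0,0,0,0,0,1,0,0,0,0,0,2,0,0,0,0,0,1,1,0,0,0,0,0,1,0,2]
Step 5: insert k at [26, 45, 47] -> counters=[0,0,2,0,0,0,0,0,0,0,0,0,0,0,0,0,0,2,0,0,0,0,0,0,0,0,2,0,0,0,0,0,2,0,0,0,0,0,1,1,0,0,0,0,0,2,0,3]
Step 6: insert sj at [2, 17, 32] -> counters=[0,0,3,0,0,0,0,0,0,0,0,0,0,0,0,0,0,3,0,0,0,0,0,0,0,0,2,0,0,0,0,0,3,0,0,0,0,0,1,1,0,0,0,0,0,2,0,3]
Step 7: delete sj at [2, 17, 32] -> counters=[0,0,2,0,0,0,0,0,0,0,0,0,0,0,0,0,0,2,0,0,0,0,0,0,0,0,2,0,0,0,0,0,2,0,0,0,0,0,1,1,0,0,0,0,0,2,0,3]
Step 8: insert mp at [38, 39, 47] -> counters=[0,0,2,0,0,0,0,0,0,0,0,0,0,0,0,0,0,2,0,0,0,0,0,0,0,0,2,0,0,0,0,0,2,0,0,0,0,0,2,2,0,0,0,0,0,2,0,4]
Step 9: insert k at [26, 45, 47] -> counters=[0,0,2,0,0,0,0,0,0,0,0,0,0,0,0,0,0,2,0,0,0,0,0,0,0,0,3,0,0,0,0,0,2,0,0,0,0,0,2,2,0,0,0,0,0,3,0,5]
Step 10: delete mp at [38, 39, 47] -> counters=[0,0,2,0,0,0,0,0,0,0,0,0,0,0,0,0,0,2,0,0,0,0,0,0,0,0,3,0,0,0,0,0,2,0,0,0,0,0,1,1,0,0,0,0,0,3,0,4]
Step 11: delete mp at [38, 39, 47] -> counters=[0,0,2,0,0,0,0,0,0,0,0,0,0,0,0,0,0,2,0,0,0,0,0,0,0,0,3,0,0,0,0,0,2,0,0,0,0,0,0,0,0,0,0,0,0,3,0,3]
Step 12: insert mp at [38, 39, 47] -> counters=[0,0,2,0,0,0,0,0,0,0,0,0,0,0,0,0,0,2,0,0,0,0,0,0,0,0,3,0,0,0,0,0,2,0,0,0,0,0,1,1,0,0,0,0,0,3,0,4]
Step 13: insert k at [26, 45, 47] -> counters=[0,0,2,0,0,0,0,0,0,0,0,0,0,0,0,0,0,2,0,0,0,0,0,0,0,0,4,0,0,0,0,0,2,0,0,0,0,0,1,1,0,0,0,0,0,4,0,5]
Step 14: insert k at [26, 45, 47] -> counters=[0,0,2,0,0,0,0,0,0,0,0,0,0,0,0,0,0,2,0,0,0,0,0,0,0,0,5,0,0,0,0,0,2,0,0,0,0,0,1,1,0,0,0,0,0,5,0,6]
Step 15: insert mp at [38, 39, 47] -> counters=[0,0,2,0,0,0,0,0,0,0,0,0,0,0,0,0,0,2,0,0,0,0,0,0,0,0,5,0,0,0,0,0,2,0,0,0,0,0,2,2,0,0,0,0,0,5,0,7]
Step 16: delete mp at [38, 39, 47] -> counters=[0,0,2,0,0,0,0,0,0,0,0,0,0,0,0,0,0,2,0,0,0,0,0,0,0,0,5,0,0,0,0,0,2,0,0,0,0,0,1,1,0,0,0,0,0,5,0,6]
Step 17: insert mp at [38, 39, 47] -> counters=[0,0,2,0,0,0,0,0,0,0,0,0,0,0,0,0,0,2,0,0,0,0,0,0,0,0,5,0,0,0,0,0,2,0,0,0,0,0,2,2,0,0,0,0,0,5,0,7]
Step 18: insert k at [26, 45, 47] -> counters=[0,0,2,0,0,0,0,0,0,0,0,0,0,0,0,0,0,2,0,0,0,0,0,0,0,0,6,0,0,0,0,0,2,0,0,0,0,0,2,2,0,0,0,0,0,6,0,8]
Step 19: insert k at [26, 45, 47] -> counters=[0,0,2,0,0,0,0,0,0,0,0,0,0,0,0,0,0,2,0,0,0,0,0,0,0,0,7,0,0,0,0,0,2,0,0,0,0,0,2,2,0,0,0,0,0,7,0,9]
Step 20: insert sj at [2, 17, 32] -> counters=[0,0,3,0,0,0,0,0,0,0,0,0,0,0,0,0,0,3,0,0,0,0,0,0,0,0,7,0,0,0,0,0,3,0,0,0,0,0,2,2,0,0,0,0,0,7,0,9]
Final counters=[0,0,3,0,0,0,0,0,0,0,0,0,0,0,0,0,0,3,0,0,0,0,0,0,0,0,7,0,0,0,0,0,3,0,0,0,0,0,2,2,0,0,0,0,0,7,0,9] -> counters[47]=9

Answer: 9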